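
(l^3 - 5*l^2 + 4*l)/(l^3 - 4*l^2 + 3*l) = (l - 4)/(l - 3)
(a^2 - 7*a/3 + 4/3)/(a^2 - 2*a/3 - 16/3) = (-3*a^2 + 7*a - 4)/(-3*a^2 + 2*a + 16)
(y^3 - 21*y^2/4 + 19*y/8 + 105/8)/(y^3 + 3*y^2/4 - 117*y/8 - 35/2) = (2*y^2 - 13*y + 21)/(2*y^2 - y - 28)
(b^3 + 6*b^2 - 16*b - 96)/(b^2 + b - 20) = (b^2 + 10*b + 24)/(b + 5)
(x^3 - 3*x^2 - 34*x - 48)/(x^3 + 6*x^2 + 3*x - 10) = (x^2 - 5*x - 24)/(x^2 + 4*x - 5)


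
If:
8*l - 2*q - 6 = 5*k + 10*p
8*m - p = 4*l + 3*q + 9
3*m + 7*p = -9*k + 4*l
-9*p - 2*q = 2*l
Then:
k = 156*q/2567 - 348/2567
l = 41*q/5134 + 2673/5134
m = 53*q/151 + 207/151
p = -575*q/2567 - 297/2567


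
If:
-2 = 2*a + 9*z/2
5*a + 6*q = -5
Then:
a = -9*z/4 - 1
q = 15*z/8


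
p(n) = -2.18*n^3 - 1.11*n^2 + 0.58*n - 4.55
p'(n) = -6.54*n^2 - 2.22*n + 0.58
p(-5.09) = 251.22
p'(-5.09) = -157.56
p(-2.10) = 9.53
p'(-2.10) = -23.60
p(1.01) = -7.34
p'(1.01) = -8.33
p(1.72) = -17.93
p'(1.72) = -22.59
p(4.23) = -186.96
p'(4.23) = -125.83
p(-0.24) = -4.72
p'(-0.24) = 0.74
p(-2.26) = 13.63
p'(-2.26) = -27.81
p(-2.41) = 18.12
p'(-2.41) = -32.05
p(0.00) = -4.55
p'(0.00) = 0.58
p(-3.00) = 42.58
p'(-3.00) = -51.62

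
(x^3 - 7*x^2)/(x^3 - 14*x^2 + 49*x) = x/(x - 7)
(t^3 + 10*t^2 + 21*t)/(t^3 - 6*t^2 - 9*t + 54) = t*(t + 7)/(t^2 - 9*t + 18)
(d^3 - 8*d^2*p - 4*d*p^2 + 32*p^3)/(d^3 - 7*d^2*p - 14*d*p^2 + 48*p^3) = (d + 2*p)/(d + 3*p)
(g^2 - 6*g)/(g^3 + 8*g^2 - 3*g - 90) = g*(g - 6)/(g^3 + 8*g^2 - 3*g - 90)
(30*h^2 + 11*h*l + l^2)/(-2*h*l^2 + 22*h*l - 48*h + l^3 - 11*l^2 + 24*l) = (-30*h^2 - 11*h*l - l^2)/(2*h*l^2 - 22*h*l + 48*h - l^3 + 11*l^2 - 24*l)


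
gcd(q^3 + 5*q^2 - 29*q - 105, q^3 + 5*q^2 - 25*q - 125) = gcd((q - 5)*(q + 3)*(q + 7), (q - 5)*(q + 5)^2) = q - 5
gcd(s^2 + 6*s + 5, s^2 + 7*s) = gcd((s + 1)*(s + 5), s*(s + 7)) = 1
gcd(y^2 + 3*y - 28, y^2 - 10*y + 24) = y - 4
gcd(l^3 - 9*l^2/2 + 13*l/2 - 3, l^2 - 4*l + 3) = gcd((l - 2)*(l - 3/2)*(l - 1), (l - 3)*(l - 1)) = l - 1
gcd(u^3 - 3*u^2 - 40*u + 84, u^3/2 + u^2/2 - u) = 1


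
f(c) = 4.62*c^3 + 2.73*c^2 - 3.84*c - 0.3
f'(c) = 13.86*c^2 + 5.46*c - 3.84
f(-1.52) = -4.38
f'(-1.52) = 19.88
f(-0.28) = 0.89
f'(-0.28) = -4.28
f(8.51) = 3012.01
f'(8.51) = 1046.37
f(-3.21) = -112.66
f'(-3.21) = 121.45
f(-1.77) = -10.57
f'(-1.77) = 29.92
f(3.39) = 198.04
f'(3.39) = 173.95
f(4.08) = 343.26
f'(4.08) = 249.16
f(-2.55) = -49.36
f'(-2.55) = 72.36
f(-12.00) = -7544.46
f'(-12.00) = 1926.48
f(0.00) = -0.30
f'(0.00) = -3.84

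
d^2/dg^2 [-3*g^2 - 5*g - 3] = -6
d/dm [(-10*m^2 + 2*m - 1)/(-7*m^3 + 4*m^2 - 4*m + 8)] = (-70*m^4 + 28*m^3 + 11*m^2 - 152*m + 12)/(49*m^6 - 56*m^5 + 72*m^4 - 144*m^3 + 80*m^2 - 64*m + 64)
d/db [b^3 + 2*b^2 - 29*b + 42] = 3*b^2 + 4*b - 29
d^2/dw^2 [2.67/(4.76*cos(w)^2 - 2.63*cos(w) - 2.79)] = (241.983168*(1 - cos(w)^2)^2 - 100.275588*cos(w)^3 + 281.294379*cos(w)^2 + 180.959517*cos(w) - 349.83675)/(-4.76*cos(w)^2 + 2.63*cos(w) + 2.79)^3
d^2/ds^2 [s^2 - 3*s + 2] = 2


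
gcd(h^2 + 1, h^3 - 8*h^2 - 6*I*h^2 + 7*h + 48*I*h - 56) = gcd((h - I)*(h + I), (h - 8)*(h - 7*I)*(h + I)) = h + I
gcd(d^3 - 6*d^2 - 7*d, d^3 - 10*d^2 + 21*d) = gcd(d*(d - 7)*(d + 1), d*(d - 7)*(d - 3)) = d^2 - 7*d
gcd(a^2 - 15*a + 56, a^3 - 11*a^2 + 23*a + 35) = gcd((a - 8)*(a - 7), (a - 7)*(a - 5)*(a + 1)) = a - 7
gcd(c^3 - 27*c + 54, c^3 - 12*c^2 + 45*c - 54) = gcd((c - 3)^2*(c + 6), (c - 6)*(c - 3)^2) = c^2 - 6*c + 9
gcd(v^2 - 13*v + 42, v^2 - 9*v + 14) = v - 7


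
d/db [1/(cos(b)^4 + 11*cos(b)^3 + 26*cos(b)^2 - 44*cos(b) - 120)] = (4*cos(b)^3 + 33*cos(b)^2 + 52*cos(b) - 44)*sin(b)/(cos(b)^4 + 11*cos(b)^3 + 26*cos(b)^2 - 44*cos(b) - 120)^2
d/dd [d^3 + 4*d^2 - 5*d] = 3*d^2 + 8*d - 5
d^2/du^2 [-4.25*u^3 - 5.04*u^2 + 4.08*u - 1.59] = -25.5*u - 10.08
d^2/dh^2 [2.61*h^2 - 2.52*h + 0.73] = 5.22000000000000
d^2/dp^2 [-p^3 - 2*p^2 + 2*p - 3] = -6*p - 4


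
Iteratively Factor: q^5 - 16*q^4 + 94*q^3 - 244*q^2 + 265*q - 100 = (q - 5)*(q^4 - 11*q^3 + 39*q^2 - 49*q + 20) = (q - 5)*(q - 1)*(q^3 - 10*q^2 + 29*q - 20) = (q - 5)*(q - 4)*(q - 1)*(q^2 - 6*q + 5) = (q - 5)^2*(q - 4)*(q - 1)*(q - 1)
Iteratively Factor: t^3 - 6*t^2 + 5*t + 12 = (t - 3)*(t^2 - 3*t - 4) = (t - 4)*(t - 3)*(t + 1)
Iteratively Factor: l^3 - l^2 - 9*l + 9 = (l - 1)*(l^2 - 9) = (l - 3)*(l - 1)*(l + 3)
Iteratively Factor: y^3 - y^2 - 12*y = (y)*(y^2 - y - 12) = y*(y + 3)*(y - 4)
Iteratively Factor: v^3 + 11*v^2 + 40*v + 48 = (v + 4)*(v^2 + 7*v + 12) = (v + 4)^2*(v + 3)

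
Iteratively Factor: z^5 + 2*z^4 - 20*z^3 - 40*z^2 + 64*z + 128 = (z + 2)*(z^4 - 20*z^2 + 64) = (z - 2)*(z + 2)*(z^3 + 2*z^2 - 16*z - 32) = (z - 2)*(z + 2)^2*(z^2 - 16) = (z - 2)*(z + 2)^2*(z + 4)*(z - 4)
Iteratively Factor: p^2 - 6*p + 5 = (p - 1)*(p - 5)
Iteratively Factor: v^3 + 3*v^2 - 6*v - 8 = (v + 4)*(v^2 - v - 2) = (v - 2)*(v + 4)*(v + 1)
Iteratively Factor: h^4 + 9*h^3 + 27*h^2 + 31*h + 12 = (h + 3)*(h^3 + 6*h^2 + 9*h + 4) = (h + 1)*(h + 3)*(h^2 + 5*h + 4) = (h + 1)^2*(h + 3)*(h + 4)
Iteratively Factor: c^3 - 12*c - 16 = (c + 2)*(c^2 - 2*c - 8) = (c - 4)*(c + 2)*(c + 2)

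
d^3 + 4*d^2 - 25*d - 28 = (d - 4)*(d + 1)*(d + 7)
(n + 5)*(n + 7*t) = n^2 + 7*n*t + 5*n + 35*t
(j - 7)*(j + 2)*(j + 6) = j^3 + j^2 - 44*j - 84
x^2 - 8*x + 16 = (x - 4)^2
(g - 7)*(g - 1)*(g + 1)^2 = g^4 - 6*g^3 - 8*g^2 + 6*g + 7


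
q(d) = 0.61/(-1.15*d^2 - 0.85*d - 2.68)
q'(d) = 0.61*(2.3*d + 0.85)/(-1.15*d^2 - 0.85*d - 2.68)^2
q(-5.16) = -0.02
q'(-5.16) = -0.01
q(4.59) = -0.02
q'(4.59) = 0.01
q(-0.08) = -0.23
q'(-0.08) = 0.06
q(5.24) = -0.02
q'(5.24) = 0.01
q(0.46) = -0.18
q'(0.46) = 0.11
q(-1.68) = -0.14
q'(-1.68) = -0.09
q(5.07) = -0.02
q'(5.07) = 0.01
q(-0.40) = -0.24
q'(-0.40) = -0.01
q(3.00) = -0.04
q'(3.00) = 0.02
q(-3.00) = -0.06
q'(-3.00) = -0.03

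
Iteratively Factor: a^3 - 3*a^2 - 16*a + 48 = (a + 4)*(a^2 - 7*a + 12) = (a - 3)*(a + 4)*(a - 4)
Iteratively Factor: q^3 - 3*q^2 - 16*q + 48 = (q + 4)*(q^2 - 7*q + 12) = (q - 3)*(q + 4)*(q - 4)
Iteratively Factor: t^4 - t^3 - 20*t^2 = (t - 5)*(t^3 + 4*t^2) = t*(t - 5)*(t^2 + 4*t) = t^2*(t - 5)*(t + 4)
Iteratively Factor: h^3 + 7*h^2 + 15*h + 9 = (h + 1)*(h^2 + 6*h + 9) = (h + 1)*(h + 3)*(h + 3)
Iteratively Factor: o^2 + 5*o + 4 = (o + 1)*(o + 4)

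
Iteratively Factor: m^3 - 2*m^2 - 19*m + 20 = (m - 5)*(m^2 + 3*m - 4) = (m - 5)*(m - 1)*(m + 4)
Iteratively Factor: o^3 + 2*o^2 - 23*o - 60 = (o - 5)*(o^2 + 7*o + 12) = (o - 5)*(o + 3)*(o + 4)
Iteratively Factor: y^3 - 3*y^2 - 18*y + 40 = (y - 5)*(y^2 + 2*y - 8) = (y - 5)*(y - 2)*(y + 4)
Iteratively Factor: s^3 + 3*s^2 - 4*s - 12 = (s + 3)*(s^2 - 4) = (s + 2)*(s + 3)*(s - 2)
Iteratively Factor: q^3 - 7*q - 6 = (q + 1)*(q^2 - q - 6) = (q - 3)*(q + 1)*(q + 2)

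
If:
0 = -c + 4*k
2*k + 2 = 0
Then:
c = -4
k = -1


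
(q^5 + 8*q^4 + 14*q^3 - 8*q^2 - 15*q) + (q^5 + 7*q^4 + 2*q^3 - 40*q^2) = 2*q^5 + 15*q^4 + 16*q^3 - 48*q^2 - 15*q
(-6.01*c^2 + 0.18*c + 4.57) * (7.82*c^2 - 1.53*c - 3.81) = -46.9982*c^4 + 10.6029*c^3 + 58.3601*c^2 - 7.6779*c - 17.4117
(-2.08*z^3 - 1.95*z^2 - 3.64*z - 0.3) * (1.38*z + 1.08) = -2.8704*z^4 - 4.9374*z^3 - 7.1292*z^2 - 4.3452*z - 0.324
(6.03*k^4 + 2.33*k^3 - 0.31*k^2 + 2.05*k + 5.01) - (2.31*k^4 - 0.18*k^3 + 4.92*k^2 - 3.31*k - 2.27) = 3.72*k^4 + 2.51*k^3 - 5.23*k^2 + 5.36*k + 7.28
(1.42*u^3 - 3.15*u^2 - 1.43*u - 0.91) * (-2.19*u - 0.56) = -3.1098*u^4 + 6.1033*u^3 + 4.8957*u^2 + 2.7937*u + 0.5096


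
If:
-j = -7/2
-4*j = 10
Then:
No Solution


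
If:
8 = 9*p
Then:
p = 8/9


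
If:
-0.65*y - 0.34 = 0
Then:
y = -0.52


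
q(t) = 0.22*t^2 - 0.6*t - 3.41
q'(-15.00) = -7.20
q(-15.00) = 55.09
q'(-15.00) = -7.20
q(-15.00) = 55.09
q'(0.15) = -0.53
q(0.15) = -3.50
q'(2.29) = 0.41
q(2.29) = -3.63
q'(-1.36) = -1.20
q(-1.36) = -2.19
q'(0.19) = -0.52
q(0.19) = -3.52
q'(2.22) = 0.38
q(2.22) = -3.66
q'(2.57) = 0.53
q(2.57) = -3.50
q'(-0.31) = -0.74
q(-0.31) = -3.20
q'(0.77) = -0.26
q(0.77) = -3.74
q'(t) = 0.44*t - 0.6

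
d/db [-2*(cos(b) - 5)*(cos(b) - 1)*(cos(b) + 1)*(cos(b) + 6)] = 2*(4*cos(b)^3 + 3*cos(b)^2 - 62*cos(b) - 1)*sin(b)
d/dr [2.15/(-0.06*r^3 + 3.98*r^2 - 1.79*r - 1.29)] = (0.387*r^2 - 17.114*r + 3.8485)/(0.06*r^3 - 3.98*r^2 + 1.79*r + 1.29)^2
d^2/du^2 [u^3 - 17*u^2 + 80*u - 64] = 6*u - 34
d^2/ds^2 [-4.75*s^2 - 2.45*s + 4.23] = -9.50000000000000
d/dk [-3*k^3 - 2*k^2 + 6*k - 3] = -9*k^2 - 4*k + 6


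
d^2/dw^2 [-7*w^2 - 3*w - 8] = -14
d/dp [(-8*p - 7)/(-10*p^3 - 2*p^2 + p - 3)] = (80*p^3 + 16*p^2 - 8*p - (8*p + 7)*(30*p^2 + 4*p - 1) + 24)/(10*p^3 + 2*p^2 - p + 3)^2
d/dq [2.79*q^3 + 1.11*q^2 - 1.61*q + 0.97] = 8.37*q^2 + 2.22*q - 1.61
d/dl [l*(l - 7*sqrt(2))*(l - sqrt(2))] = 3*l^2 - 16*sqrt(2)*l + 14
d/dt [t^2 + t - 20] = 2*t + 1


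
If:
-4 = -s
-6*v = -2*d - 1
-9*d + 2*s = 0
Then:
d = 8/9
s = 4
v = 25/54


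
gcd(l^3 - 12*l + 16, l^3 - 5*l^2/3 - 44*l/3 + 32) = l + 4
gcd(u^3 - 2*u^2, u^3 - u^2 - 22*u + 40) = u - 2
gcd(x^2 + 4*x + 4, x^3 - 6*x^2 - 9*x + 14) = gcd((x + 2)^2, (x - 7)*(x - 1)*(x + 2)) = x + 2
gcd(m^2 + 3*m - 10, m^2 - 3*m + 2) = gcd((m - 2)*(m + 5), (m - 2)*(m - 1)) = m - 2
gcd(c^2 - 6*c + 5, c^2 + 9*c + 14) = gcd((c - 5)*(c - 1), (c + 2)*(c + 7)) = 1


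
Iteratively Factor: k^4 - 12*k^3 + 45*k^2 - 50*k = (k - 2)*(k^3 - 10*k^2 + 25*k) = (k - 5)*(k - 2)*(k^2 - 5*k) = k*(k - 5)*(k - 2)*(k - 5)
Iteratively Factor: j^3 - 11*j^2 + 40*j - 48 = (j - 4)*(j^2 - 7*j + 12) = (j - 4)*(j - 3)*(j - 4)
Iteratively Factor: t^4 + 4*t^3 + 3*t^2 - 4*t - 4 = (t + 2)*(t^3 + 2*t^2 - t - 2) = (t + 1)*(t + 2)*(t^2 + t - 2) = (t - 1)*(t + 1)*(t + 2)*(t + 2)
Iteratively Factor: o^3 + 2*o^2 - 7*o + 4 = (o - 1)*(o^2 + 3*o - 4) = (o - 1)*(o + 4)*(o - 1)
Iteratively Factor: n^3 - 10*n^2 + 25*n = (n - 5)*(n^2 - 5*n) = n*(n - 5)*(n - 5)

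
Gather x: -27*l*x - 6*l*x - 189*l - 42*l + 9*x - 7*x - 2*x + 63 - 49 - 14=-33*l*x - 231*l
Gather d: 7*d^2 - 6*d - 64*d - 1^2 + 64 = 7*d^2 - 70*d + 63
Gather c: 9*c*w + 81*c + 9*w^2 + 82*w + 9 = c*(9*w + 81) + 9*w^2 + 82*w + 9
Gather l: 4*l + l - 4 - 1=5*l - 5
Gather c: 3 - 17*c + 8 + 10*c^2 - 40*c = 10*c^2 - 57*c + 11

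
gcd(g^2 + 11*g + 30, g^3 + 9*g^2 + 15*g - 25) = g + 5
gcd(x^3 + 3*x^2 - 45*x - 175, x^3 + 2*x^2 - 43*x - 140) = x^2 - 2*x - 35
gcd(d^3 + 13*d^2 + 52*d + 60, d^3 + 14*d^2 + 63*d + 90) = d^2 + 11*d + 30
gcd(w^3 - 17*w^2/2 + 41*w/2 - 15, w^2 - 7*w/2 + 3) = w^2 - 7*w/2 + 3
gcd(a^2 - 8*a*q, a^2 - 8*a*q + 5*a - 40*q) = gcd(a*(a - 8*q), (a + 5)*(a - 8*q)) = -a + 8*q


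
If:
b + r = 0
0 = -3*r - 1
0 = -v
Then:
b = 1/3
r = -1/3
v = 0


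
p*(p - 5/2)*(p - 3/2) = p^3 - 4*p^2 + 15*p/4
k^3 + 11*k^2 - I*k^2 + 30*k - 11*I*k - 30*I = (k + 5)*(k + 6)*(k - I)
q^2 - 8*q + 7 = (q - 7)*(q - 1)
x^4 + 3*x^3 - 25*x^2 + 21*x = x*(x - 3)*(x - 1)*(x + 7)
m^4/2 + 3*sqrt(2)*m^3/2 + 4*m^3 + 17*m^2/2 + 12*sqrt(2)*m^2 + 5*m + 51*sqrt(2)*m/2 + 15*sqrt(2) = (m/2 + 1/2)*(m + 2)*(m + 5)*(m + 3*sqrt(2))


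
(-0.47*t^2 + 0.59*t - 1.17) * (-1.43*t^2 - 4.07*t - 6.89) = 0.6721*t^4 + 1.0692*t^3 + 2.5101*t^2 + 0.696800000000001*t + 8.0613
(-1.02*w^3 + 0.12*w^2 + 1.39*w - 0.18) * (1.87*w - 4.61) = -1.9074*w^4 + 4.9266*w^3 + 2.0461*w^2 - 6.7445*w + 0.8298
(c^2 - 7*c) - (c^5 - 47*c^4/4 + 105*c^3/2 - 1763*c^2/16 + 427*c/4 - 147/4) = -c^5 + 47*c^4/4 - 105*c^3/2 + 1779*c^2/16 - 455*c/4 + 147/4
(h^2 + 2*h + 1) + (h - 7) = h^2 + 3*h - 6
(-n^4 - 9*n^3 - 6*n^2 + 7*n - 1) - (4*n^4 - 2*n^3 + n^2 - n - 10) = -5*n^4 - 7*n^3 - 7*n^2 + 8*n + 9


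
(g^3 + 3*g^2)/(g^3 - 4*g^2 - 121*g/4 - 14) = 4*g^2*(g + 3)/(4*g^3 - 16*g^2 - 121*g - 56)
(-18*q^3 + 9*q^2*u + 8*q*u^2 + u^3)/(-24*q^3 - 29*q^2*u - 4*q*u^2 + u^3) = (6*q^2 - 5*q*u - u^2)/(8*q^2 + 7*q*u - u^2)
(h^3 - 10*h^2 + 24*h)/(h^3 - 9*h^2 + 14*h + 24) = h/(h + 1)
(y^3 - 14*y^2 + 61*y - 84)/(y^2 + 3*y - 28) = (y^2 - 10*y + 21)/(y + 7)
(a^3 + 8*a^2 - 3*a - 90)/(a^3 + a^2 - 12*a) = (a^2 + 11*a + 30)/(a*(a + 4))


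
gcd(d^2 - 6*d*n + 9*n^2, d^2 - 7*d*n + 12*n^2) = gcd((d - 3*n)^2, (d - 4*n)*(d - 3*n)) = d - 3*n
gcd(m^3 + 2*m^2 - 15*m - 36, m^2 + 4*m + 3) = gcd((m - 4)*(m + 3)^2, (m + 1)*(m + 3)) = m + 3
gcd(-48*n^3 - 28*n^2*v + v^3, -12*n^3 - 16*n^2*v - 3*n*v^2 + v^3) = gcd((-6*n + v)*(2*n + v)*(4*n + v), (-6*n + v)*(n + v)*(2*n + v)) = -12*n^2 - 4*n*v + v^2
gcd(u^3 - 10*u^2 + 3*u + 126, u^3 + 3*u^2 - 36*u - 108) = u^2 - 3*u - 18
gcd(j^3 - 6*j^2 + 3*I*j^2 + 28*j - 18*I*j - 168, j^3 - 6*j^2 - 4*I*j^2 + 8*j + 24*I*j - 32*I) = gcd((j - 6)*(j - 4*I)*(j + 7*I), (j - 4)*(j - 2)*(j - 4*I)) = j - 4*I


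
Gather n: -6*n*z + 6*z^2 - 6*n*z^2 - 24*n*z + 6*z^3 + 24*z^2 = n*(-6*z^2 - 30*z) + 6*z^3 + 30*z^2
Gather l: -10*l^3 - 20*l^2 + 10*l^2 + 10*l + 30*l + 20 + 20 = -10*l^3 - 10*l^2 + 40*l + 40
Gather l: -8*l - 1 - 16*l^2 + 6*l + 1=-16*l^2 - 2*l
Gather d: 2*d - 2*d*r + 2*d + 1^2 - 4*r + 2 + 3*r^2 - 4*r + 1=d*(4 - 2*r) + 3*r^2 - 8*r + 4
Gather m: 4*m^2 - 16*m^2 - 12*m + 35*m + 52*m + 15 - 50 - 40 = -12*m^2 + 75*m - 75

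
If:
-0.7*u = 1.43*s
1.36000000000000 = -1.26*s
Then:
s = -1.08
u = 2.20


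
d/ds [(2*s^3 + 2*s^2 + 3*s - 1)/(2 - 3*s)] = (-12*s^3 + 6*s^2 + 8*s + 3)/(9*s^2 - 12*s + 4)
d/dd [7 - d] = -1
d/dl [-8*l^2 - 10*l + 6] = -16*l - 10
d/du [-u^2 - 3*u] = -2*u - 3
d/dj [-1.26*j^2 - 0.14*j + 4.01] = -2.52*j - 0.14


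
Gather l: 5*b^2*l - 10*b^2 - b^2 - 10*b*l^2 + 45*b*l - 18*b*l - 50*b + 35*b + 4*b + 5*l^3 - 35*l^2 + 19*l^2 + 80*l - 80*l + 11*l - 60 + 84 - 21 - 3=-11*b^2 - 11*b + 5*l^3 + l^2*(-10*b - 16) + l*(5*b^2 + 27*b + 11)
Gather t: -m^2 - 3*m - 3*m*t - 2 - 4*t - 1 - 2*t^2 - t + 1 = -m^2 - 3*m - 2*t^2 + t*(-3*m - 5) - 2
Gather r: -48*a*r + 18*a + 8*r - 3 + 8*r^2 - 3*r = 18*a + 8*r^2 + r*(5 - 48*a) - 3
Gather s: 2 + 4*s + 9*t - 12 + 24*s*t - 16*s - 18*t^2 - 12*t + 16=s*(24*t - 12) - 18*t^2 - 3*t + 6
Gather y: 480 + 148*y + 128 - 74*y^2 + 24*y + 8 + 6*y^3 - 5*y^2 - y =6*y^3 - 79*y^2 + 171*y + 616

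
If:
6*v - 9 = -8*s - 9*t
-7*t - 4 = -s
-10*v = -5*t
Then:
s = 111/68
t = -23/68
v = -23/136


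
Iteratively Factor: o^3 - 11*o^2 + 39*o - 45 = (o - 3)*(o^2 - 8*o + 15) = (o - 3)^2*(o - 5)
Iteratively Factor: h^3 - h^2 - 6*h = (h + 2)*(h^2 - 3*h) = (h - 3)*(h + 2)*(h)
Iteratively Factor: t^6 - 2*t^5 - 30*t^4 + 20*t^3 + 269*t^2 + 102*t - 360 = (t + 2)*(t^5 - 4*t^4 - 22*t^3 + 64*t^2 + 141*t - 180) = (t - 5)*(t + 2)*(t^4 + t^3 - 17*t^2 - 21*t + 36) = (t - 5)*(t - 1)*(t + 2)*(t^3 + 2*t^2 - 15*t - 36) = (t - 5)*(t - 4)*(t - 1)*(t + 2)*(t^2 + 6*t + 9) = (t - 5)*(t - 4)*(t - 1)*(t + 2)*(t + 3)*(t + 3)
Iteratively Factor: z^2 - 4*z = (z - 4)*(z)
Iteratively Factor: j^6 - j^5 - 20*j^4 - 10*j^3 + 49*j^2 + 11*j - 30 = (j - 1)*(j^5 - 20*j^3 - 30*j^2 + 19*j + 30) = (j - 1)*(j + 3)*(j^4 - 3*j^3 - 11*j^2 + 3*j + 10) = (j - 1)*(j + 1)*(j + 3)*(j^3 - 4*j^2 - 7*j + 10) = (j - 5)*(j - 1)*(j + 1)*(j + 3)*(j^2 + j - 2) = (j - 5)*(j - 1)^2*(j + 1)*(j + 3)*(j + 2)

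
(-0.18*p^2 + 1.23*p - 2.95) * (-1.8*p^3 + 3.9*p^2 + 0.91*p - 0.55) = 0.324*p^5 - 2.916*p^4 + 9.9432*p^3 - 10.2867*p^2 - 3.361*p + 1.6225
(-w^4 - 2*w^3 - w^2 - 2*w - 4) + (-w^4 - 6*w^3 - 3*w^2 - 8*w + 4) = -2*w^4 - 8*w^3 - 4*w^2 - 10*w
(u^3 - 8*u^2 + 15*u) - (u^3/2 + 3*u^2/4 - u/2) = u^3/2 - 35*u^2/4 + 31*u/2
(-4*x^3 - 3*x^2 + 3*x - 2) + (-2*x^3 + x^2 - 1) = -6*x^3 - 2*x^2 + 3*x - 3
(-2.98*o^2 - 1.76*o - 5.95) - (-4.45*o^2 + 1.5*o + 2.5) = 1.47*o^2 - 3.26*o - 8.45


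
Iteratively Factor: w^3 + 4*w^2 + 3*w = (w)*(w^2 + 4*w + 3) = w*(w + 3)*(w + 1)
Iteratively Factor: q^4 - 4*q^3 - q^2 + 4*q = (q + 1)*(q^3 - 5*q^2 + 4*q) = q*(q + 1)*(q^2 - 5*q + 4) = q*(q - 4)*(q + 1)*(q - 1)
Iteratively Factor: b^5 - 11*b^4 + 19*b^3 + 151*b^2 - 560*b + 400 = (b - 5)*(b^4 - 6*b^3 - 11*b^2 + 96*b - 80) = (b - 5)*(b - 1)*(b^3 - 5*b^2 - 16*b + 80) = (b - 5)^2*(b - 1)*(b^2 - 16) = (b - 5)^2*(b - 1)*(b + 4)*(b - 4)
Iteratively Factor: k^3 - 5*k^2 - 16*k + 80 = (k - 4)*(k^2 - k - 20) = (k - 4)*(k + 4)*(k - 5)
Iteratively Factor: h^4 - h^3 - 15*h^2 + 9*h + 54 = (h + 3)*(h^3 - 4*h^2 - 3*h + 18) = (h - 3)*(h + 3)*(h^2 - h - 6) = (h - 3)^2*(h + 3)*(h + 2)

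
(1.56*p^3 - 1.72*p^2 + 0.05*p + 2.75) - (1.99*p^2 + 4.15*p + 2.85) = 1.56*p^3 - 3.71*p^2 - 4.1*p - 0.1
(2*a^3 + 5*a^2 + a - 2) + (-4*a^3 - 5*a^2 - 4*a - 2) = -2*a^3 - 3*a - 4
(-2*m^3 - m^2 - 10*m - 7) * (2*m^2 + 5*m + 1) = -4*m^5 - 12*m^4 - 27*m^3 - 65*m^2 - 45*m - 7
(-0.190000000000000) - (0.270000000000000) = -0.460000000000000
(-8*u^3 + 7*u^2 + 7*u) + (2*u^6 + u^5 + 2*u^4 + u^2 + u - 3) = 2*u^6 + u^5 + 2*u^4 - 8*u^3 + 8*u^2 + 8*u - 3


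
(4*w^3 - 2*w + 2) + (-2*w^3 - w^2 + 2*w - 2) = 2*w^3 - w^2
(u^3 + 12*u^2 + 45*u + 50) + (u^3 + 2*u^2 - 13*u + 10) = 2*u^3 + 14*u^2 + 32*u + 60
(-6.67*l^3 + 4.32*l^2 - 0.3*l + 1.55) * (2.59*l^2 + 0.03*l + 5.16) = -17.2753*l^5 + 10.9887*l^4 - 35.0646*l^3 + 26.2967*l^2 - 1.5015*l + 7.998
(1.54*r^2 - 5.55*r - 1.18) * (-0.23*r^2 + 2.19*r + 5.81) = -0.3542*r^4 + 4.6491*r^3 - 2.9357*r^2 - 34.8297*r - 6.8558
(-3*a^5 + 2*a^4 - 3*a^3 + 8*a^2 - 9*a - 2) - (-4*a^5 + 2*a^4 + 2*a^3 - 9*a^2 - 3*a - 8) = a^5 - 5*a^3 + 17*a^2 - 6*a + 6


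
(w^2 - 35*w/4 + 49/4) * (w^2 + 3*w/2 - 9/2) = w^4 - 29*w^3/4 - 43*w^2/8 + 231*w/4 - 441/8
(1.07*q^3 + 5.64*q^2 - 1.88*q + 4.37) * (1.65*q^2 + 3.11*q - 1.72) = 1.7655*q^5 + 12.6337*q^4 + 12.598*q^3 - 8.3371*q^2 + 16.8243*q - 7.5164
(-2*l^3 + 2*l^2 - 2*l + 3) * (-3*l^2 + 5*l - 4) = 6*l^5 - 16*l^4 + 24*l^3 - 27*l^2 + 23*l - 12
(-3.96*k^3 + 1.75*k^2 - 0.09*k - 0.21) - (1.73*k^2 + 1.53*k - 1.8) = -3.96*k^3 + 0.02*k^2 - 1.62*k + 1.59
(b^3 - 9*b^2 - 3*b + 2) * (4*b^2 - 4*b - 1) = 4*b^5 - 40*b^4 + 23*b^3 + 29*b^2 - 5*b - 2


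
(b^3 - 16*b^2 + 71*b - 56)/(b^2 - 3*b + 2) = (b^2 - 15*b + 56)/(b - 2)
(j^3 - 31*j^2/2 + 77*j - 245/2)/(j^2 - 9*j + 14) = (2*j^2 - 17*j + 35)/(2*(j - 2))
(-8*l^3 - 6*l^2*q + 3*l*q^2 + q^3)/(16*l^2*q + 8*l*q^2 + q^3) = (-2*l^2 - l*q + q^2)/(q*(4*l + q))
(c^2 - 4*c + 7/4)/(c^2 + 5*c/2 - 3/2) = (c - 7/2)/(c + 3)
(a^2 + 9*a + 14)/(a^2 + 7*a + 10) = (a + 7)/(a + 5)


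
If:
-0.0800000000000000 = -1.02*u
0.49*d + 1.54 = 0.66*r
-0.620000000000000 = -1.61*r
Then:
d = -2.62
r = 0.39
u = 0.08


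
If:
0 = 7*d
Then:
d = 0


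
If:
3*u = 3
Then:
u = 1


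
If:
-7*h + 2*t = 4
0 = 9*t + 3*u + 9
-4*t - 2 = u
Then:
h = -2/7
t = 1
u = -6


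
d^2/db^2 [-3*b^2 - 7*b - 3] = -6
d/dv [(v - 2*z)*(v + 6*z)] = 2*v + 4*z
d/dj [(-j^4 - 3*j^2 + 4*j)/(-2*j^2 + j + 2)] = (-j*(4*j - 1)*(j^3 + 3*j - 4) + 2*(-2*j^2 + j + 2)*(-2*j^3 - 3*j + 2))/(-2*j^2 + j + 2)^2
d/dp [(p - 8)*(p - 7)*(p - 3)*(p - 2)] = 4*p^3 - 60*p^2 + 274*p - 370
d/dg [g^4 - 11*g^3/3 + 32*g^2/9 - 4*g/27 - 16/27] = 4*g^3 - 11*g^2 + 64*g/9 - 4/27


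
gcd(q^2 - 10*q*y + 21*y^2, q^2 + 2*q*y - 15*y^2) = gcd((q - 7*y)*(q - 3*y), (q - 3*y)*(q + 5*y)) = -q + 3*y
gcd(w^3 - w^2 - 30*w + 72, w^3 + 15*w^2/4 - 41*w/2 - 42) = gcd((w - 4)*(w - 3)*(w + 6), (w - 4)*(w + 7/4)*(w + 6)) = w^2 + 2*w - 24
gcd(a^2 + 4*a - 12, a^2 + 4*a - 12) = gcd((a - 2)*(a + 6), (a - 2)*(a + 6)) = a^2 + 4*a - 12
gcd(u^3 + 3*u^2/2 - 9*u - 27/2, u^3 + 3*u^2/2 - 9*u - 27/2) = u^3 + 3*u^2/2 - 9*u - 27/2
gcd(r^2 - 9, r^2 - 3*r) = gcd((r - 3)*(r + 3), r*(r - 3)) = r - 3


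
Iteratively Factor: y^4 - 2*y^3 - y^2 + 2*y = (y - 2)*(y^3 - y) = y*(y - 2)*(y^2 - 1) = y*(y - 2)*(y - 1)*(y + 1)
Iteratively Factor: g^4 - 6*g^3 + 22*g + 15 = (g - 3)*(g^3 - 3*g^2 - 9*g - 5) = (g - 3)*(g + 1)*(g^2 - 4*g - 5) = (g - 5)*(g - 3)*(g + 1)*(g + 1)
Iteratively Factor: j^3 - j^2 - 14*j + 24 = (j - 2)*(j^2 + j - 12) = (j - 2)*(j + 4)*(j - 3)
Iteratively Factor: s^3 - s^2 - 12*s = (s + 3)*(s^2 - 4*s) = s*(s + 3)*(s - 4)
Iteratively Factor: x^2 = (x)*(x)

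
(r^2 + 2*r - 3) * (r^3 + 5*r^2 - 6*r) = r^5 + 7*r^4 + r^3 - 27*r^2 + 18*r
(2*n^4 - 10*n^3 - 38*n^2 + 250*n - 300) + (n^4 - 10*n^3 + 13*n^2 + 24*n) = 3*n^4 - 20*n^3 - 25*n^2 + 274*n - 300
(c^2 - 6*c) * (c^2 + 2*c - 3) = c^4 - 4*c^3 - 15*c^2 + 18*c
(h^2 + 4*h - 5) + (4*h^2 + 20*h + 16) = 5*h^2 + 24*h + 11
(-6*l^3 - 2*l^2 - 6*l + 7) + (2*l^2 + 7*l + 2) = -6*l^3 + l + 9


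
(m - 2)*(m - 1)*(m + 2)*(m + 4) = m^4 + 3*m^3 - 8*m^2 - 12*m + 16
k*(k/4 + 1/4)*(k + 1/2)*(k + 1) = k^4/4 + 5*k^3/8 + k^2/2 + k/8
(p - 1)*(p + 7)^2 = p^3 + 13*p^2 + 35*p - 49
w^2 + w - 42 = (w - 6)*(w + 7)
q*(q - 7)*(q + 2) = q^3 - 5*q^2 - 14*q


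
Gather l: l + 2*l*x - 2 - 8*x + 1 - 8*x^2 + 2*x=l*(2*x + 1) - 8*x^2 - 6*x - 1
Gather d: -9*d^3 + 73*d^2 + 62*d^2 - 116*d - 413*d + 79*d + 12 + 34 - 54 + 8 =-9*d^3 + 135*d^2 - 450*d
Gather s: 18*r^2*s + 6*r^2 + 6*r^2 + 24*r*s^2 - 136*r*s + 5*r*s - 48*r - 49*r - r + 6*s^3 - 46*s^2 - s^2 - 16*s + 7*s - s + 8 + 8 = 12*r^2 - 98*r + 6*s^3 + s^2*(24*r - 47) + s*(18*r^2 - 131*r - 10) + 16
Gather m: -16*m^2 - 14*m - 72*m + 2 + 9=-16*m^2 - 86*m + 11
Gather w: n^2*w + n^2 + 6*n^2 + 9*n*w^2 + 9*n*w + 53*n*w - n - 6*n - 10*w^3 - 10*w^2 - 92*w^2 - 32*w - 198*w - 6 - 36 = 7*n^2 - 7*n - 10*w^3 + w^2*(9*n - 102) + w*(n^2 + 62*n - 230) - 42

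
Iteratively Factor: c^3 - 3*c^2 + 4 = (c - 2)*(c^2 - c - 2) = (c - 2)*(c + 1)*(c - 2)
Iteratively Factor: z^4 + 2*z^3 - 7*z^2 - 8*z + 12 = (z + 3)*(z^3 - z^2 - 4*z + 4) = (z + 2)*(z + 3)*(z^2 - 3*z + 2) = (z - 2)*(z + 2)*(z + 3)*(z - 1)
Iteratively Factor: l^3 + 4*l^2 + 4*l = (l + 2)*(l^2 + 2*l) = l*(l + 2)*(l + 2)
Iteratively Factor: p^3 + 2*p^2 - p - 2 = (p - 1)*(p^2 + 3*p + 2) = (p - 1)*(p + 1)*(p + 2)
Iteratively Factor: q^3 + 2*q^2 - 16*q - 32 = (q - 4)*(q^2 + 6*q + 8) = (q - 4)*(q + 2)*(q + 4)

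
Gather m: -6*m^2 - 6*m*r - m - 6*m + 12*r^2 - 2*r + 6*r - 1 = -6*m^2 + m*(-6*r - 7) + 12*r^2 + 4*r - 1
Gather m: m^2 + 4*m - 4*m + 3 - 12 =m^2 - 9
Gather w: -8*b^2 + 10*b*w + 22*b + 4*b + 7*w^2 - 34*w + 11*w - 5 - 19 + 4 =-8*b^2 + 26*b + 7*w^2 + w*(10*b - 23) - 20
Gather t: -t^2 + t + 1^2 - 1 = -t^2 + t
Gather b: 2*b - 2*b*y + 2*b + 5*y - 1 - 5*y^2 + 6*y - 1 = b*(4 - 2*y) - 5*y^2 + 11*y - 2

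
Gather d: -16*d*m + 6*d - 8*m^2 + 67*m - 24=d*(6 - 16*m) - 8*m^2 + 67*m - 24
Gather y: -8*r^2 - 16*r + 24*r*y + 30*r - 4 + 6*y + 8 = -8*r^2 + 14*r + y*(24*r + 6) + 4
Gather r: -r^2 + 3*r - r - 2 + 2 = -r^2 + 2*r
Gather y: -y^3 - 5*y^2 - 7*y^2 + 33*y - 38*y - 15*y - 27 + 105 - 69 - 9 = -y^3 - 12*y^2 - 20*y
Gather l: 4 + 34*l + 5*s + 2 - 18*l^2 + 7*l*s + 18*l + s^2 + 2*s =-18*l^2 + l*(7*s + 52) + s^2 + 7*s + 6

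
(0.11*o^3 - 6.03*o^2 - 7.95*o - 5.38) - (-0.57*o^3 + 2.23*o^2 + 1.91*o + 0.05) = 0.68*o^3 - 8.26*o^2 - 9.86*o - 5.43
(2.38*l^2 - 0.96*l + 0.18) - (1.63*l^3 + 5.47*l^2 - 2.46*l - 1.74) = -1.63*l^3 - 3.09*l^2 + 1.5*l + 1.92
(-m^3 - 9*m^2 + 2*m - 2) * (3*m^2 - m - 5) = -3*m^5 - 26*m^4 + 20*m^3 + 37*m^2 - 8*m + 10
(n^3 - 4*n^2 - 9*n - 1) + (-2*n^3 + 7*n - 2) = -n^3 - 4*n^2 - 2*n - 3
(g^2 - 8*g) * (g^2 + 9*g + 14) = g^4 + g^3 - 58*g^2 - 112*g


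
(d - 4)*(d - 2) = d^2 - 6*d + 8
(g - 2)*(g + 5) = g^2 + 3*g - 10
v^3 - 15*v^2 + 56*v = v*(v - 8)*(v - 7)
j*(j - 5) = j^2 - 5*j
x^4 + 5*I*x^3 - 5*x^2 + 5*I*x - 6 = (x - I)*(x + I)*(x + 2*I)*(x + 3*I)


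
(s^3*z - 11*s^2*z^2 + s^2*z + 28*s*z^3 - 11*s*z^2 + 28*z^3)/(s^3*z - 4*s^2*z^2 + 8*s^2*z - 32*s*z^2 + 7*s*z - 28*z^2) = (s - 7*z)/(s + 7)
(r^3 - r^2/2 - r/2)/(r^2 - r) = r + 1/2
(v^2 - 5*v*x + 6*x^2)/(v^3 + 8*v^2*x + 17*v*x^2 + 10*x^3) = (v^2 - 5*v*x + 6*x^2)/(v^3 + 8*v^2*x + 17*v*x^2 + 10*x^3)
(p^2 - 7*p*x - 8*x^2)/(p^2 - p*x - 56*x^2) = (p + x)/(p + 7*x)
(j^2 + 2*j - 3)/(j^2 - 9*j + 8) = (j + 3)/(j - 8)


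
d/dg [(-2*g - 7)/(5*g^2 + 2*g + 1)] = 2*(5*g^2 + 35*g + 6)/(25*g^4 + 20*g^3 + 14*g^2 + 4*g + 1)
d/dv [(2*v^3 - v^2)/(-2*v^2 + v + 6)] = v*(-4*v^3 + 4*v^2 + 35*v - 12)/(4*v^4 - 4*v^3 - 23*v^2 + 12*v + 36)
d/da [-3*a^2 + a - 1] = 1 - 6*a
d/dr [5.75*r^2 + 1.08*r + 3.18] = 11.5*r + 1.08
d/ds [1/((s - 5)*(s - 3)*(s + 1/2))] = 4*(-3*s^2 + 15*s - 11)/(4*s^6 - 60*s^5 + 313*s^4 - 600*s^3 + 34*s^2 + 660*s + 225)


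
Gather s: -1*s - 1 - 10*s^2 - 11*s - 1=-10*s^2 - 12*s - 2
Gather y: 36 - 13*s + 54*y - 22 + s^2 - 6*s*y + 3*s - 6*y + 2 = s^2 - 10*s + y*(48 - 6*s) + 16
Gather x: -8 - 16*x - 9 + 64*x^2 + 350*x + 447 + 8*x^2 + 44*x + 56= 72*x^2 + 378*x + 486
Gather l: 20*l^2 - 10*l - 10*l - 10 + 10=20*l^2 - 20*l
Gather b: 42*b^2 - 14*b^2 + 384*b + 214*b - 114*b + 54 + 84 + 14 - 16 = 28*b^2 + 484*b + 136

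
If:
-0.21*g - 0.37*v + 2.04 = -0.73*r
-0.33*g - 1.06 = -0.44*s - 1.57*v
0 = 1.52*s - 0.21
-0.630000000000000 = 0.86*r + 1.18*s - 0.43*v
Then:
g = 6.46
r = 0.08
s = 0.14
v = 1.99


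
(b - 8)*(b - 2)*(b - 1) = b^3 - 11*b^2 + 26*b - 16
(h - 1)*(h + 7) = h^2 + 6*h - 7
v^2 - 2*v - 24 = (v - 6)*(v + 4)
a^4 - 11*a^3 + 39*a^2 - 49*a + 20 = (a - 5)*(a - 4)*(a - 1)^2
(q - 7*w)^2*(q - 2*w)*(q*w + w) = q^4*w - 16*q^3*w^2 + q^3*w + 77*q^2*w^3 - 16*q^2*w^2 - 98*q*w^4 + 77*q*w^3 - 98*w^4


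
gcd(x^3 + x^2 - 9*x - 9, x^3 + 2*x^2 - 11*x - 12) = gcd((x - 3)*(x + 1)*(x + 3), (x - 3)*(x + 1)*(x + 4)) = x^2 - 2*x - 3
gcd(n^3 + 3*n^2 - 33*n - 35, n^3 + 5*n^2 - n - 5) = n + 1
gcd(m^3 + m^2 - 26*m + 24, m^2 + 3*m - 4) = m - 1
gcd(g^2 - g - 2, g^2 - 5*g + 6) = g - 2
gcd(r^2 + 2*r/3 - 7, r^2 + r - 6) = r + 3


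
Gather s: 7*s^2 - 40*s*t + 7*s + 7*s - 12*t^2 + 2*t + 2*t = 7*s^2 + s*(14 - 40*t) - 12*t^2 + 4*t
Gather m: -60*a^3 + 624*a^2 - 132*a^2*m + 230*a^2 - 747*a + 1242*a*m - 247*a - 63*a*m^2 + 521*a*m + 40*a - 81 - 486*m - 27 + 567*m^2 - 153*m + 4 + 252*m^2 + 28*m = -60*a^3 + 854*a^2 - 954*a + m^2*(819 - 63*a) + m*(-132*a^2 + 1763*a - 611) - 104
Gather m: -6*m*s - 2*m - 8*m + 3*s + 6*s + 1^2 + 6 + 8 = m*(-6*s - 10) + 9*s + 15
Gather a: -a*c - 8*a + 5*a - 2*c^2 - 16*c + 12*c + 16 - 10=a*(-c - 3) - 2*c^2 - 4*c + 6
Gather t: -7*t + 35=35 - 7*t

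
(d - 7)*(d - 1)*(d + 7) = d^3 - d^2 - 49*d + 49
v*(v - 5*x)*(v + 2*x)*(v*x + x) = v^4*x - 3*v^3*x^2 + v^3*x - 10*v^2*x^3 - 3*v^2*x^2 - 10*v*x^3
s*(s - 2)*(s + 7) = s^3 + 5*s^2 - 14*s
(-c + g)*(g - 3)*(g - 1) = -c*g^2 + 4*c*g - 3*c + g^3 - 4*g^2 + 3*g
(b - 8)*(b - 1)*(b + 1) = b^3 - 8*b^2 - b + 8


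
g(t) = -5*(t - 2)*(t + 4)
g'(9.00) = -100.00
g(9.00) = -455.00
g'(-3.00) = 20.00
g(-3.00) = 25.00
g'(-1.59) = 5.90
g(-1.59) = 43.26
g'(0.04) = -10.40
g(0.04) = 39.59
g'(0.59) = -15.90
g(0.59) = 32.36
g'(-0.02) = -9.80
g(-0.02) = 40.20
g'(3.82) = -48.20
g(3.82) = -71.16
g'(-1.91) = 9.10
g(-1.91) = 40.86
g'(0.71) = -17.10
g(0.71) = 30.38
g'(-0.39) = -6.10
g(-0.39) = 43.14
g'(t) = -10*t - 10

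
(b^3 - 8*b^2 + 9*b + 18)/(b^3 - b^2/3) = 3*(b^3 - 8*b^2 + 9*b + 18)/(b^2*(3*b - 1))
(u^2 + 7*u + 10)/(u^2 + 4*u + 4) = (u + 5)/(u + 2)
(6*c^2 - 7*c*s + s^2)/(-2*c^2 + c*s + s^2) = (-6*c + s)/(2*c + s)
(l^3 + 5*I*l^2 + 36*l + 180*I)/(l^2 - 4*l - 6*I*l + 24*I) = (l^2 + 11*I*l - 30)/(l - 4)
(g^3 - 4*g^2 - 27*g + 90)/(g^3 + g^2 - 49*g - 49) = (g^3 - 4*g^2 - 27*g + 90)/(g^3 + g^2 - 49*g - 49)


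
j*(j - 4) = j^2 - 4*j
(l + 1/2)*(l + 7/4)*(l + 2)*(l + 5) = l^4 + 37*l^3/4 + 213*l^2/8 + 229*l/8 + 35/4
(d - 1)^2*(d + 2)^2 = d^4 + 2*d^3 - 3*d^2 - 4*d + 4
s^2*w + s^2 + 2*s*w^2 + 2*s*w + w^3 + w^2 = (s + w)^2*(w + 1)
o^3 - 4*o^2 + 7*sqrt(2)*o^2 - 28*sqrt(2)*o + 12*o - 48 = (o - 4)*(o + sqrt(2))*(o + 6*sqrt(2))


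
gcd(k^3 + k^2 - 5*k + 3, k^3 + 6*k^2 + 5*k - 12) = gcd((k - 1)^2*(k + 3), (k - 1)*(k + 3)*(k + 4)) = k^2 + 2*k - 3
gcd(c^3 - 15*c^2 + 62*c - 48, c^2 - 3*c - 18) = c - 6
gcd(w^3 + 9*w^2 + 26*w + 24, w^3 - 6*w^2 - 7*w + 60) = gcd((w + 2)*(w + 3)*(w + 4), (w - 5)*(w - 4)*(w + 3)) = w + 3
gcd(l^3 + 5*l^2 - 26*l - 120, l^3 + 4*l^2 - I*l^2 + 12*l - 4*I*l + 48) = l + 4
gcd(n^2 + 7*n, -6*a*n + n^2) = n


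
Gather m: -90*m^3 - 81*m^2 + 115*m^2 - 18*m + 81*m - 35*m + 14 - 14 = -90*m^3 + 34*m^2 + 28*m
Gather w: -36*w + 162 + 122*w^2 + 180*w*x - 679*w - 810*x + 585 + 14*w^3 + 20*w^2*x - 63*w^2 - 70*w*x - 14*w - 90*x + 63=14*w^3 + w^2*(20*x + 59) + w*(110*x - 729) - 900*x + 810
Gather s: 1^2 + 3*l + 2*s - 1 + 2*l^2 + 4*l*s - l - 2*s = 2*l^2 + 4*l*s + 2*l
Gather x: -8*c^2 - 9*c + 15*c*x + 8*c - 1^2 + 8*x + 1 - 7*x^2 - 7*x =-8*c^2 - c - 7*x^2 + x*(15*c + 1)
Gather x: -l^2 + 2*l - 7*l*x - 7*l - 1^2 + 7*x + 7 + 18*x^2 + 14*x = -l^2 - 5*l + 18*x^2 + x*(21 - 7*l) + 6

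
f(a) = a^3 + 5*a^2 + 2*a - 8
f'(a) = 3*a^2 + 10*a + 2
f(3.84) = 130.03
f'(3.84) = 84.64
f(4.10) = 153.17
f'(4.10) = 93.43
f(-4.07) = -0.73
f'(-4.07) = 10.99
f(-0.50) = -7.88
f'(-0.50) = -2.25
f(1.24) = 4.07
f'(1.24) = 19.01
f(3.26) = 86.30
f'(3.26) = 66.48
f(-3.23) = 4.01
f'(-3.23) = 1.00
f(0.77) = -3.04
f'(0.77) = 11.48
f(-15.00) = -2288.00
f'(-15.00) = 527.00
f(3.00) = 70.00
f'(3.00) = 59.00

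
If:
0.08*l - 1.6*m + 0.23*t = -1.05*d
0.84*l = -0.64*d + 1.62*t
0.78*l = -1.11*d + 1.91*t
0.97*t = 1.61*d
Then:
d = 0.00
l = 0.00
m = 0.00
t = 0.00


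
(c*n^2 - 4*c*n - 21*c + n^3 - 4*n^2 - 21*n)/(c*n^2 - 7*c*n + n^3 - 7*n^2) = (n + 3)/n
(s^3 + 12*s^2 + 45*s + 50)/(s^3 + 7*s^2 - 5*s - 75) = (s + 2)/(s - 3)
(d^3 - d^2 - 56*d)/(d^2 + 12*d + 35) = d*(d - 8)/(d + 5)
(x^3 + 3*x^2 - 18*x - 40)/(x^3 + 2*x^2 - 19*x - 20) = (x + 2)/(x + 1)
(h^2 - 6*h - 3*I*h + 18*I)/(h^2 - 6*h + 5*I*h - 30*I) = (h - 3*I)/(h + 5*I)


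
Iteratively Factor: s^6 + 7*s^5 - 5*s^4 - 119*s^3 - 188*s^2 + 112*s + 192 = (s + 4)*(s^5 + 3*s^4 - 17*s^3 - 51*s^2 + 16*s + 48) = (s + 1)*(s + 4)*(s^4 + 2*s^3 - 19*s^2 - 32*s + 48) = (s + 1)*(s + 3)*(s + 4)*(s^3 - s^2 - 16*s + 16) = (s + 1)*(s + 3)*(s + 4)^2*(s^2 - 5*s + 4) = (s - 4)*(s + 1)*(s + 3)*(s + 4)^2*(s - 1)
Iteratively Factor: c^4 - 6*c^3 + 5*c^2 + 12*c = (c + 1)*(c^3 - 7*c^2 + 12*c) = (c - 3)*(c + 1)*(c^2 - 4*c) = c*(c - 3)*(c + 1)*(c - 4)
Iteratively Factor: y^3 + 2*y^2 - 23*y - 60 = (y - 5)*(y^2 + 7*y + 12) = (y - 5)*(y + 4)*(y + 3)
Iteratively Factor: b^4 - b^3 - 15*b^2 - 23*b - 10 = (b - 5)*(b^3 + 4*b^2 + 5*b + 2) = (b - 5)*(b + 1)*(b^2 + 3*b + 2) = (b - 5)*(b + 1)^2*(b + 2)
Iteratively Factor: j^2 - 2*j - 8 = (j + 2)*(j - 4)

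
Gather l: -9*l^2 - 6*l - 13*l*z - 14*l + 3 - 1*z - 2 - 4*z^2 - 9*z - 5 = -9*l^2 + l*(-13*z - 20) - 4*z^2 - 10*z - 4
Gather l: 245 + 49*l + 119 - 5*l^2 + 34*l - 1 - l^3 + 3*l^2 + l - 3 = -l^3 - 2*l^2 + 84*l + 360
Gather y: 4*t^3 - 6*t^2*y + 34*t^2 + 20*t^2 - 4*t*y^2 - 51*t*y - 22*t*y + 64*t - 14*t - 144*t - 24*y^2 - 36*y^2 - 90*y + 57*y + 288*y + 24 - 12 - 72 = 4*t^3 + 54*t^2 - 94*t + y^2*(-4*t - 60) + y*(-6*t^2 - 73*t + 255) - 60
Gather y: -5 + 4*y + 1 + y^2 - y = y^2 + 3*y - 4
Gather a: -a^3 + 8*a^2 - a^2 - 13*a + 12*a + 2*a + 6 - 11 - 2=-a^3 + 7*a^2 + a - 7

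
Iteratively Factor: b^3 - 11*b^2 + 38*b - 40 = (b - 4)*(b^2 - 7*b + 10) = (b - 4)*(b - 2)*(b - 5)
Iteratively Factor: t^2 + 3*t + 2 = (t + 1)*(t + 2)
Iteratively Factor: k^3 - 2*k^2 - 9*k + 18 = (k - 2)*(k^2 - 9) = (k - 2)*(k + 3)*(k - 3)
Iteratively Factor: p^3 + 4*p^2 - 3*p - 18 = (p - 2)*(p^2 + 6*p + 9) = (p - 2)*(p + 3)*(p + 3)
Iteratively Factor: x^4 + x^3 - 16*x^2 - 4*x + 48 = (x + 4)*(x^3 - 3*x^2 - 4*x + 12) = (x - 3)*(x + 4)*(x^2 - 4) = (x - 3)*(x + 2)*(x + 4)*(x - 2)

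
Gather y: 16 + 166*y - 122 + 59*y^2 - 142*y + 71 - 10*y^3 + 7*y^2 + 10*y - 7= -10*y^3 + 66*y^2 + 34*y - 42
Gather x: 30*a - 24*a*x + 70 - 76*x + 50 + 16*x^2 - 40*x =30*a + 16*x^2 + x*(-24*a - 116) + 120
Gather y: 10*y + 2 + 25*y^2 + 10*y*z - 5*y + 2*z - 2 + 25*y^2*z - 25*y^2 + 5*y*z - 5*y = 25*y^2*z + 15*y*z + 2*z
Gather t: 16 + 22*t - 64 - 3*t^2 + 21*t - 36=-3*t^2 + 43*t - 84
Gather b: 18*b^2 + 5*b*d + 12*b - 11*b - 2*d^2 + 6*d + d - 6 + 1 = 18*b^2 + b*(5*d + 1) - 2*d^2 + 7*d - 5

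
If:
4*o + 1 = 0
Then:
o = -1/4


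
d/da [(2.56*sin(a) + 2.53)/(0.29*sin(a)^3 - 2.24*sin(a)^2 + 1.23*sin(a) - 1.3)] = (-1.4848*sin(a)^3 + 3.5333*sin(a)^2 + 11.3344*sin(a) - 6.4399)*cos(a)/(0.0841*sin(a)^6 - 1.2992*sin(a)^5 + 5.731*sin(a)^4 - 6.2644*sin(a)^3 + 7.3369*sin(a)^2 - 3.198*sin(a) + 1.69)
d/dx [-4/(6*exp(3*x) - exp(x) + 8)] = (72*exp(2*x) - 4)*exp(x)/(6*exp(3*x) - exp(x) + 8)^2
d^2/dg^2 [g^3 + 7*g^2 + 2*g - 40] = 6*g + 14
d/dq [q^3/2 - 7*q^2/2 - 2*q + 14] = 3*q^2/2 - 7*q - 2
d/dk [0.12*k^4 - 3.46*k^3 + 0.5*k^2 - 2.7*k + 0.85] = 0.48*k^3 - 10.38*k^2 + 1.0*k - 2.7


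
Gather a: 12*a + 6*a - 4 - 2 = 18*a - 6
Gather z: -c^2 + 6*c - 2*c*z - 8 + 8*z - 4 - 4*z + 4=-c^2 + 6*c + z*(4 - 2*c) - 8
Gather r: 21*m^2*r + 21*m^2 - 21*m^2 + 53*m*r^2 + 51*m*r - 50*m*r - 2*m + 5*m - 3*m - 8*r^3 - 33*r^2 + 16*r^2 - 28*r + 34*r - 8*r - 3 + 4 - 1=-8*r^3 + r^2*(53*m - 17) + r*(21*m^2 + m - 2)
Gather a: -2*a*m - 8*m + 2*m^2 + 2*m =-2*a*m + 2*m^2 - 6*m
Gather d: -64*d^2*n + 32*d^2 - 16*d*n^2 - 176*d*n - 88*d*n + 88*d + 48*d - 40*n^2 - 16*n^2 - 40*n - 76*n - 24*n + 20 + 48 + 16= d^2*(32 - 64*n) + d*(-16*n^2 - 264*n + 136) - 56*n^2 - 140*n + 84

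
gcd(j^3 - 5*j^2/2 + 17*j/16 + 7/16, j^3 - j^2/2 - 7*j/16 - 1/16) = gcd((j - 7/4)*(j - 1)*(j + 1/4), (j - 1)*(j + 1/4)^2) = j^2 - 3*j/4 - 1/4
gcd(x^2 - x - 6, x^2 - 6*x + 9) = x - 3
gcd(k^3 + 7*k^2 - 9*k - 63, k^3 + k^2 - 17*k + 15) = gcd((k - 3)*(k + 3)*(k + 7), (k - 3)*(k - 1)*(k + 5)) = k - 3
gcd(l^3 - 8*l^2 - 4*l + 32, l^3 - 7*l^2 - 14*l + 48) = l^2 - 10*l + 16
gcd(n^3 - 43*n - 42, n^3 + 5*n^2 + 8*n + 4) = n + 1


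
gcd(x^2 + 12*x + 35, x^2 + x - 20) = x + 5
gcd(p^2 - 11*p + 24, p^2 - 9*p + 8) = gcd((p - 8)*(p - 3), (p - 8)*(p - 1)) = p - 8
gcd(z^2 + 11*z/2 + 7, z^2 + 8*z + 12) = z + 2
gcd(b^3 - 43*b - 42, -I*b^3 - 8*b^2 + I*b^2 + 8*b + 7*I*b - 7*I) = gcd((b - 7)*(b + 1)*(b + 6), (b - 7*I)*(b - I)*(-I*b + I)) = 1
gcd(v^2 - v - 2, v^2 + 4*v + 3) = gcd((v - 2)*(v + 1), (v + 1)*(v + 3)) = v + 1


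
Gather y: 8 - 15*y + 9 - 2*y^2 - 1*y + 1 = -2*y^2 - 16*y + 18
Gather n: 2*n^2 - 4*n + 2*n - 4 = 2*n^2 - 2*n - 4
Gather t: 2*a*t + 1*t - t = 2*a*t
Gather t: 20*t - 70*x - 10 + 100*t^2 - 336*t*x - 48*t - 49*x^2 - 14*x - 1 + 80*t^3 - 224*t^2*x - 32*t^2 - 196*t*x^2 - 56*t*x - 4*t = 80*t^3 + t^2*(68 - 224*x) + t*(-196*x^2 - 392*x - 32) - 49*x^2 - 84*x - 11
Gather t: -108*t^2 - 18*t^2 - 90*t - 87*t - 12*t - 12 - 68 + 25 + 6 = -126*t^2 - 189*t - 49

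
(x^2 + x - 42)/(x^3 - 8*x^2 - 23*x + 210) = (x + 7)/(x^2 - 2*x - 35)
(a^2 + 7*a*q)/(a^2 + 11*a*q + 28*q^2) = a/(a + 4*q)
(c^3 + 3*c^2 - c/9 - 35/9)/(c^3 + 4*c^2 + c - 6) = (c^2 + 4*c + 35/9)/(c^2 + 5*c + 6)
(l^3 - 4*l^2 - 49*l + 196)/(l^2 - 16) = (l^2 - 49)/(l + 4)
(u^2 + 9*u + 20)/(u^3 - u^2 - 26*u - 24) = (u + 5)/(u^2 - 5*u - 6)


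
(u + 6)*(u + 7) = u^2 + 13*u + 42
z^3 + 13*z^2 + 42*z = z*(z + 6)*(z + 7)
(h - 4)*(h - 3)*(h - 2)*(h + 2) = h^4 - 7*h^3 + 8*h^2 + 28*h - 48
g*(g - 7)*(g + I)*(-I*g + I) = -I*g^4 + g^3 + 8*I*g^3 - 8*g^2 - 7*I*g^2 + 7*g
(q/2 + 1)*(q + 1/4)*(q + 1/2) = q^3/2 + 11*q^2/8 + 13*q/16 + 1/8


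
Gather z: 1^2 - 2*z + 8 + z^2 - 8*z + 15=z^2 - 10*z + 24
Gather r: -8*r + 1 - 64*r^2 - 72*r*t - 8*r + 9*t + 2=-64*r^2 + r*(-72*t - 16) + 9*t + 3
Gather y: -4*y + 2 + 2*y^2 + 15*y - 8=2*y^2 + 11*y - 6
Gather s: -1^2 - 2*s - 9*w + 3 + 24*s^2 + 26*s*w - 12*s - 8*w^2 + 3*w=24*s^2 + s*(26*w - 14) - 8*w^2 - 6*w + 2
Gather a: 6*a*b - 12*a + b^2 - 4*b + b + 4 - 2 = a*(6*b - 12) + b^2 - 3*b + 2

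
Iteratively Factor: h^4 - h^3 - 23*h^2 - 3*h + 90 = (h + 3)*(h^3 - 4*h^2 - 11*h + 30) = (h - 2)*(h + 3)*(h^2 - 2*h - 15) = (h - 2)*(h + 3)^2*(h - 5)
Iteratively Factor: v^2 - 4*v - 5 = (v - 5)*(v + 1)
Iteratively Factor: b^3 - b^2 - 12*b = (b - 4)*(b^2 + 3*b) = b*(b - 4)*(b + 3)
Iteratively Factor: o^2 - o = (o - 1)*(o)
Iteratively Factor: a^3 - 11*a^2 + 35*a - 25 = (a - 5)*(a^2 - 6*a + 5) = (a - 5)^2*(a - 1)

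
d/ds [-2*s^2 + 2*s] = 2 - 4*s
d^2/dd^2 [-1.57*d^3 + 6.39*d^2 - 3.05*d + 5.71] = 12.78 - 9.42*d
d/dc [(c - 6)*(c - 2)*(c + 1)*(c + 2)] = 4*c^3 - 15*c^2 - 20*c + 20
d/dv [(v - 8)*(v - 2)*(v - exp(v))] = (1 - exp(v))*(v - 8)*(v - 2) + (v - 8)*(v - exp(v)) + (v - 2)*(v - exp(v))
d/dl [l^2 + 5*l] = 2*l + 5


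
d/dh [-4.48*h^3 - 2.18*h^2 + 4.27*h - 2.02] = -13.44*h^2 - 4.36*h + 4.27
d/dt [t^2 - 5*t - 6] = 2*t - 5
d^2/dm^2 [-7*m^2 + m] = -14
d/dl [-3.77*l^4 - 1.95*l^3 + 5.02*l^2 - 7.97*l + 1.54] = -15.08*l^3 - 5.85*l^2 + 10.04*l - 7.97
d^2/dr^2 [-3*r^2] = -6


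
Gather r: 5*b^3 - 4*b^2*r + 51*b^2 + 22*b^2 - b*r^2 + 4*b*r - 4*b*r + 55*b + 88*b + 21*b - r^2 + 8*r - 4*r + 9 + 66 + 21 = 5*b^3 + 73*b^2 + 164*b + r^2*(-b - 1) + r*(4 - 4*b^2) + 96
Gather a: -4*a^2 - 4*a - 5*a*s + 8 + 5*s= -4*a^2 + a*(-5*s - 4) + 5*s + 8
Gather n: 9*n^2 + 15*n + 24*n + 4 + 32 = 9*n^2 + 39*n + 36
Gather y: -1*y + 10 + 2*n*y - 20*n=-20*n + y*(2*n - 1) + 10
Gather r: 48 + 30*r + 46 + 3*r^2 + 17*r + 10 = 3*r^2 + 47*r + 104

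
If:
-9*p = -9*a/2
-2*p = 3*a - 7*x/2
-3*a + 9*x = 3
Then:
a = 7/17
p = 7/34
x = 8/17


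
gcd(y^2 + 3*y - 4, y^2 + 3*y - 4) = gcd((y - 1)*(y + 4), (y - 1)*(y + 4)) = y^2 + 3*y - 4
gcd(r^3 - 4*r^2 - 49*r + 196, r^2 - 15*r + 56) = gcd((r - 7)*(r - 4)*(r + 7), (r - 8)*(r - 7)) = r - 7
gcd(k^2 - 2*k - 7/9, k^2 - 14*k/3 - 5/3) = k + 1/3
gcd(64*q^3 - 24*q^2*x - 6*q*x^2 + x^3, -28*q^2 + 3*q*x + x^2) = 1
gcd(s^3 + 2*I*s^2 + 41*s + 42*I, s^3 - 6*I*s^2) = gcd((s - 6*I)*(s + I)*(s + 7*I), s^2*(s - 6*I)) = s - 6*I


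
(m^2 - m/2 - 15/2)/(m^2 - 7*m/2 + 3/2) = (2*m + 5)/(2*m - 1)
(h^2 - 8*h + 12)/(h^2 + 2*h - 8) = (h - 6)/(h + 4)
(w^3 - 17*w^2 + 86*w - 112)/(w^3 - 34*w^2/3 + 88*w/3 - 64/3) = 3*(w - 7)/(3*w - 4)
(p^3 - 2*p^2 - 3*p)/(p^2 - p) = (p^2 - 2*p - 3)/(p - 1)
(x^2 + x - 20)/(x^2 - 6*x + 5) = (x^2 + x - 20)/(x^2 - 6*x + 5)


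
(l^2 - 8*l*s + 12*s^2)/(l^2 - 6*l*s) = (l - 2*s)/l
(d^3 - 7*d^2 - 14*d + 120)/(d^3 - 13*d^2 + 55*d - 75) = (d^2 - 2*d - 24)/(d^2 - 8*d + 15)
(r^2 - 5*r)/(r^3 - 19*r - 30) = r/(r^2 + 5*r + 6)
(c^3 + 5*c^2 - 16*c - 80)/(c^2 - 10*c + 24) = (c^2 + 9*c + 20)/(c - 6)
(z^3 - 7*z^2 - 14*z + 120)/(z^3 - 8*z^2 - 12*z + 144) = (z - 5)/(z - 6)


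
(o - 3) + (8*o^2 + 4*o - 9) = 8*o^2 + 5*o - 12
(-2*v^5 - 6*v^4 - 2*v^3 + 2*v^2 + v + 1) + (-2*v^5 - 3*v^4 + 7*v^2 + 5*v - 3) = -4*v^5 - 9*v^4 - 2*v^3 + 9*v^2 + 6*v - 2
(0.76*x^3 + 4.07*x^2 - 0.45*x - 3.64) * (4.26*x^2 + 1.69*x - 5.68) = 3.2376*x^5 + 18.6226*x^4 + 0.644500000000001*x^3 - 39.3845*x^2 - 3.5956*x + 20.6752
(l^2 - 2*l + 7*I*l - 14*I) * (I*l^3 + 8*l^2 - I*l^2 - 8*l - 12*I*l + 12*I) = I*l^5 + l^4 - 3*I*l^4 - 3*l^3 + 46*I*l^3 + 86*l^2 - 132*I*l^2 - 252*l + 88*I*l + 168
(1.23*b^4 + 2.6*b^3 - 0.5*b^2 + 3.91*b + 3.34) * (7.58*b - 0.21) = 9.3234*b^5 + 19.4497*b^4 - 4.336*b^3 + 29.7428*b^2 + 24.4961*b - 0.7014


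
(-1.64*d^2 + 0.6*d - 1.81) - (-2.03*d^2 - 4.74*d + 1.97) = 0.39*d^2 + 5.34*d - 3.78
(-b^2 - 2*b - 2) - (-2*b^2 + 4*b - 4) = b^2 - 6*b + 2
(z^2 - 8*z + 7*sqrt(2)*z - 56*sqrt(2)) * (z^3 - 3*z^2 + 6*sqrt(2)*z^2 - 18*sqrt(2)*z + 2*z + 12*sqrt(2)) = z^5 - 11*z^4 + 13*sqrt(2)*z^4 - 143*sqrt(2)*z^3 + 110*z^3 - 940*z^2 + 338*sqrt(2)*z^2 - 208*sqrt(2)*z + 2184*z - 1344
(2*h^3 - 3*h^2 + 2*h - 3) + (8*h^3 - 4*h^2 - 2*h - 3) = 10*h^3 - 7*h^2 - 6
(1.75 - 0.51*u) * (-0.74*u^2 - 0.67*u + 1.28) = 0.3774*u^3 - 0.9533*u^2 - 1.8253*u + 2.24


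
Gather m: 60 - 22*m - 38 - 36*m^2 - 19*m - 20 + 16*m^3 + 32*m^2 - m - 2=16*m^3 - 4*m^2 - 42*m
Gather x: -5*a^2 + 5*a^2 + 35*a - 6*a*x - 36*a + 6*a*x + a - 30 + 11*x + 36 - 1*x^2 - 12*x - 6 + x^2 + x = 0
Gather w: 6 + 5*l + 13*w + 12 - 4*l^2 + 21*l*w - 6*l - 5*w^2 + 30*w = -4*l^2 - l - 5*w^2 + w*(21*l + 43) + 18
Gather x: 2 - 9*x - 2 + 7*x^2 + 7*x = 7*x^2 - 2*x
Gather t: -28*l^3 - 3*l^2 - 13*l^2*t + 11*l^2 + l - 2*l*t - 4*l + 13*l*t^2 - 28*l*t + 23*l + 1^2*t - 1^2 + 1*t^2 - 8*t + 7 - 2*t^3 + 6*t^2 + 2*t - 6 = -28*l^3 + 8*l^2 + 20*l - 2*t^3 + t^2*(13*l + 7) + t*(-13*l^2 - 30*l - 5)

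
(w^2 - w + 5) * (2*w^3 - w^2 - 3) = 2*w^5 - 3*w^4 + 11*w^3 - 8*w^2 + 3*w - 15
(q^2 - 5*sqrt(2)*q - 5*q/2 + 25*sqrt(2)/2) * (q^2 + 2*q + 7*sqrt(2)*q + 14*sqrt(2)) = q^4 - q^3/2 + 2*sqrt(2)*q^3 - 75*q^2 - sqrt(2)*q^2 - 10*sqrt(2)*q + 35*q + 350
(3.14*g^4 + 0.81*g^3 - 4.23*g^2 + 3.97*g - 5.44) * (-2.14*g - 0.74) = -6.7196*g^5 - 4.057*g^4 + 8.4528*g^3 - 5.3656*g^2 + 8.7038*g + 4.0256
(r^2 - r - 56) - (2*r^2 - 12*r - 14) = -r^2 + 11*r - 42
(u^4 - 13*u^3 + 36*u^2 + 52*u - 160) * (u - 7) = u^5 - 20*u^4 + 127*u^3 - 200*u^2 - 524*u + 1120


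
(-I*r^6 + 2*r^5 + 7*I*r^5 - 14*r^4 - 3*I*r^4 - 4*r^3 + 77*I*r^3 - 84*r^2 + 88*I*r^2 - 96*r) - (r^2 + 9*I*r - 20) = -I*r^6 + 2*r^5 + 7*I*r^5 - 14*r^4 - 3*I*r^4 - 4*r^3 + 77*I*r^3 - 85*r^2 + 88*I*r^2 - 96*r - 9*I*r + 20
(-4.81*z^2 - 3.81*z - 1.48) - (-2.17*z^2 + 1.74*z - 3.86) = -2.64*z^2 - 5.55*z + 2.38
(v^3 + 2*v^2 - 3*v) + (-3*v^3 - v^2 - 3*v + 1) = -2*v^3 + v^2 - 6*v + 1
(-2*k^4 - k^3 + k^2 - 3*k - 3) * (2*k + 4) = -4*k^5 - 10*k^4 - 2*k^3 - 2*k^2 - 18*k - 12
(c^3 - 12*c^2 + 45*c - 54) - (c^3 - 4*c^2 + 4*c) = -8*c^2 + 41*c - 54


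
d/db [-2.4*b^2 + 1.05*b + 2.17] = 1.05 - 4.8*b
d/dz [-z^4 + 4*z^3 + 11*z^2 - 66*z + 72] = -4*z^3 + 12*z^2 + 22*z - 66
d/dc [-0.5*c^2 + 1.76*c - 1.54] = 1.76 - 1.0*c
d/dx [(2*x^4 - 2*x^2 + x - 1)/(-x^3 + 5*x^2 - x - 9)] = ((3*x^2 - 10*x + 1)*(2*x^4 - 2*x^2 + x - 1) + (-8*x^3 + 4*x - 1)*(x^3 - 5*x^2 + x + 9))/(x^3 - 5*x^2 + x + 9)^2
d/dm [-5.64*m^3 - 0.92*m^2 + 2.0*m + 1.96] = -16.92*m^2 - 1.84*m + 2.0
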